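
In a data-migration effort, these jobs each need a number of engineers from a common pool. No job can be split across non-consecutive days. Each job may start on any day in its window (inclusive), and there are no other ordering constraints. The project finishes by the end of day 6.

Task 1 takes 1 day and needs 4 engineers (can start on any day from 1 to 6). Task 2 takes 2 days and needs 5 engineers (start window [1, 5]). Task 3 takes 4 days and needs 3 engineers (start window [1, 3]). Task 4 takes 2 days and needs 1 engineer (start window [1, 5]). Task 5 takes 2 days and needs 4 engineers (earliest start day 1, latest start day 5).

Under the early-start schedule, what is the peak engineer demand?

Early-start schedule: Task 1@1, Task 2@1, Task 3@1, Task 4@1, Task 5@1.
Load per day: day 1: 17, day 2: 13, day 3: 3, day 4: 3, day 5: 0, day 6: 0.
Peak is 17.

17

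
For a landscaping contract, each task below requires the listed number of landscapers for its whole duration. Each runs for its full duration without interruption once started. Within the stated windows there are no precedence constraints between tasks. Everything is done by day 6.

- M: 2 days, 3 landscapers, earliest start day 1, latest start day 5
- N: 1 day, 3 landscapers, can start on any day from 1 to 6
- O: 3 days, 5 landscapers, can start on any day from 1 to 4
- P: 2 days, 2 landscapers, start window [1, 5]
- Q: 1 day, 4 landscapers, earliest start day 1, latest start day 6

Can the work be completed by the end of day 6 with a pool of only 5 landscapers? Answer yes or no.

Total landscaper-days = 32; over 6 days the average is 32/6 > 5, so some day must exceed 5.

no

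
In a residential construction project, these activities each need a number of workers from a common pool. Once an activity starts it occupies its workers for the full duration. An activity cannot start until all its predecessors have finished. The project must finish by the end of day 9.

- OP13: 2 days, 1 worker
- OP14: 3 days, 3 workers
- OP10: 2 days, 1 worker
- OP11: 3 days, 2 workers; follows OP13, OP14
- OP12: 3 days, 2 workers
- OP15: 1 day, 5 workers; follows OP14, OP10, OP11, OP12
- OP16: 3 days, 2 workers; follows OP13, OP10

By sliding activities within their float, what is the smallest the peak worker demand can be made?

5

Early-start (OP13@1, OP14@1, OP10@1, OP11@4, OP12@1, OP15@7, OP16@3) gives peak 7: d1:7  d2:7  d3:7  d4:4  d5:4  d6:2  d7:5  d8:0  d9:0.
Shift OP12→3, OP15→9, OP16→6.
Schedule OP13@1, OP14@1, OP10@1, OP11@4, OP12@3, OP15@9, OP16@6: d1:5  d2:5  d3:5  d4:4  d5:4  d6:4  d7:2  d8:2  d9:5 — peak 5.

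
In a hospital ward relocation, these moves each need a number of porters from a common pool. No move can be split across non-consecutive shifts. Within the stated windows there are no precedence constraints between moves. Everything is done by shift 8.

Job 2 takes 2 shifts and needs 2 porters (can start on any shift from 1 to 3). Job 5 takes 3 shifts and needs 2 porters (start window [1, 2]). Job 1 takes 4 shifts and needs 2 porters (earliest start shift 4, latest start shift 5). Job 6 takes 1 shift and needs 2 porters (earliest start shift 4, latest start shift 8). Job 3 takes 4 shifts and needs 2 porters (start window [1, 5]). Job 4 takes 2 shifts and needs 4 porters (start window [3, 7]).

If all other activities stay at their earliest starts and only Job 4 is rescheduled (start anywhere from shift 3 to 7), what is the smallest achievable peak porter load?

Job 4@3: s1:6  s2:6  s3:8  s4:10  s5:2  s6:2  s7:2  s8:0 → peak 10
Job 4@4: s1:6  s2:6  s3:4  s4:10  s5:6  s6:2  s7:2  s8:0 → peak 10
Job 4@5: s1:6  s2:6  s3:4  s4:6  s5:6  s6:6  s7:2  s8:0 → peak 6
Job 4@6: s1:6  s2:6  s3:4  s4:6  s5:2  s6:6  s7:6  s8:0 → peak 6
Job 4@7: s1:6  s2:6  s3:4  s4:6  s5:2  s6:2  s7:6  s8:4 → peak 6
Best is Job 4@5, peak 6.

6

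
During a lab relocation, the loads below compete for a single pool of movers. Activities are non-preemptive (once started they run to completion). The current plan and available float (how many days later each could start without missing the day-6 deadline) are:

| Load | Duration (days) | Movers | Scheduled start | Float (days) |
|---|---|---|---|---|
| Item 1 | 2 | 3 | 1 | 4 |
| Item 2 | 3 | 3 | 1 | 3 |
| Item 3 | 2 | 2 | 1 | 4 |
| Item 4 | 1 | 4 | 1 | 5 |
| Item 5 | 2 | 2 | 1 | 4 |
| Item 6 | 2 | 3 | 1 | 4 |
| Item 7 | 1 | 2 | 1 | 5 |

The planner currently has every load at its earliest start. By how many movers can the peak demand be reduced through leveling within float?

Early-start peak: d1:19  d2:13  d3:3  d4:0  d5:0  d6:0 ⇒ 19.
Leveled (Item 1@1, Item 2@1, Item 3@4, Item 4@6, Item 5@5, Item 6@3, Item 7@5): d1:6  d2:6  d3:6  d4:5  d5:6  d6:6 ⇒ 6.
Reduction 19 − 6 = 13.

13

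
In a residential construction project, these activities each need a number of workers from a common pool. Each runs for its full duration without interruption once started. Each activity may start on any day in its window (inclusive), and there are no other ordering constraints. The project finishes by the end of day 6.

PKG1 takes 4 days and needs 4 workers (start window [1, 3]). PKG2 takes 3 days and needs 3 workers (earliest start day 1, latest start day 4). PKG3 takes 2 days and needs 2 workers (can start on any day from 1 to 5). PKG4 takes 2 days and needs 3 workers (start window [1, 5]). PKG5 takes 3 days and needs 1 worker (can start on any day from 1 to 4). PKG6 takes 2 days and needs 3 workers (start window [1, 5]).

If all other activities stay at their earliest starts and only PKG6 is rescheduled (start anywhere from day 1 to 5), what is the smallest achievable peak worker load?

13

PKG6@1: d1:16  d2:16  d3:8  d4:4  d5:0  d6:0 → peak 16
PKG6@2: d1:13  d2:16  d3:11  d4:4  d5:0  d6:0 → peak 16
PKG6@3: d1:13  d2:13  d3:11  d4:7  d5:0  d6:0 → peak 13
PKG6@4: d1:13  d2:13  d3:8  d4:7  d5:3  d6:0 → peak 13
PKG6@5: d1:13  d2:13  d3:8  d4:4  d5:3  d6:3 → peak 13
Best is PKG6@3, peak 13.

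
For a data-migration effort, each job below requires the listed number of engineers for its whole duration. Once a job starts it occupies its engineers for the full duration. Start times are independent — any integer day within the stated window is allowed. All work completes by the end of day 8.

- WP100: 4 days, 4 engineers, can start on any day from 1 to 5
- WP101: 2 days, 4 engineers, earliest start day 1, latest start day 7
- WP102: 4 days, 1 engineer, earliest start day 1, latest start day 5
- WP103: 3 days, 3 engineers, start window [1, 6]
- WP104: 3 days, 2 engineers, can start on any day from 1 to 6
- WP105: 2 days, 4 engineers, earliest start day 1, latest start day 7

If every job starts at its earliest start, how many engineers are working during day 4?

5

At early start, day 4 has: WP100, WP102.
Demand: 4 + 1 = 5.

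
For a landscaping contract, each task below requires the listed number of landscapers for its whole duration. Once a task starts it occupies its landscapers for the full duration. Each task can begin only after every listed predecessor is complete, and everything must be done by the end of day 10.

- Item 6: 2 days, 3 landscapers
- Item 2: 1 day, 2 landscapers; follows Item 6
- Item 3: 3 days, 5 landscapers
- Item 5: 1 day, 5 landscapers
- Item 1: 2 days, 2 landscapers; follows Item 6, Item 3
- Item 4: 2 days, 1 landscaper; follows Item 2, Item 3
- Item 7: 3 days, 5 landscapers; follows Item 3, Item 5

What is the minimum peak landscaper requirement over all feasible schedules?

7

Early-start (Item 6@1, Item 2@3, Item 3@1, Item 5@1, Item 1@4, Item 4@4, Item 7@4) gives peak 13: d1:13  d2:8  d3:7  d4:8  d5:8  d6:5  d7:0  d8:0  d9:0  d10:0.
Shift Item 3→3, Item 5→6, Item 1→6, Item 4→7, Item 7→8.
Schedule Item 6@1, Item 2@3, Item 3@3, Item 5@6, Item 1@6, Item 4@7, Item 7@8: d1:3  d2:3  d3:7  d4:5  d5:5  d6:7  d7:3  d8:6  d9:5  d10:5 — peak 7.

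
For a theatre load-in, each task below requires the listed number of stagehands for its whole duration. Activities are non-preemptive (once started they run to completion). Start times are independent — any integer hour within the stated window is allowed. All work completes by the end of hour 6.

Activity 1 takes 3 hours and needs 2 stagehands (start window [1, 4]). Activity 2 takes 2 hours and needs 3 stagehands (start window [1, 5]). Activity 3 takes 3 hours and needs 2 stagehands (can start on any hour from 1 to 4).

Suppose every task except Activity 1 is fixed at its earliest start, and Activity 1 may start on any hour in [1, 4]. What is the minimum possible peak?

5

Activity 1@1: h1:7  h2:7  h3:4  h4:0  h5:0  h6:0 → peak 7
Activity 1@2: h1:5  h2:7  h3:4  h4:2  h5:0  h6:0 → peak 7
Activity 1@3: h1:5  h2:5  h3:4  h4:2  h5:2  h6:0 → peak 5
Activity 1@4: h1:5  h2:5  h3:2  h4:2  h5:2  h6:2 → peak 5
Best is Activity 1@3, peak 5.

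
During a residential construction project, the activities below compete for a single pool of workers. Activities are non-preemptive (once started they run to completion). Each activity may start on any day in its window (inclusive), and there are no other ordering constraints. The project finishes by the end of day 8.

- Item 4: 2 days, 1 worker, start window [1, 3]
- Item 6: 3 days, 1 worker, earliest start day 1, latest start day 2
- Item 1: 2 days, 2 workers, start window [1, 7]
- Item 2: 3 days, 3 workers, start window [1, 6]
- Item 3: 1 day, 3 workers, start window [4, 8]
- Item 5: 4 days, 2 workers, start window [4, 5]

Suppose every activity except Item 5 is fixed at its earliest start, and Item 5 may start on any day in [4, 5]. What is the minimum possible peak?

7

Item 5@4: d1:7  d2:7  d3:4  d4:5  d5:2  d6:2  d7:2  d8:0 → peak 7
Item 5@5: d1:7  d2:7  d3:4  d4:3  d5:2  d6:2  d7:2  d8:2 → peak 7
Best is Item 5@4, peak 7.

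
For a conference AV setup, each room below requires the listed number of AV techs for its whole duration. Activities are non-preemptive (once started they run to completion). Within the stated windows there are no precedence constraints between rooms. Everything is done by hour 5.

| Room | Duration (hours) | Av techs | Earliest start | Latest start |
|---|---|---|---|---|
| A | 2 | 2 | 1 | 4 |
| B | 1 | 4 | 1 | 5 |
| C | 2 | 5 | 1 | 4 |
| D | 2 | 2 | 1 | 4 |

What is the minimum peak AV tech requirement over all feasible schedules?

5

Early-start (A@1, B@1, C@1, D@1) gives peak 13: h1:13  h2:9  h3:0  h4:0  h5:0.
Shift B→3, C→4.
Schedule A@1, B@3, C@4, D@1: h1:4  h2:4  h3:4  h4:5  h5:5 — peak 5.
Total AV tech-hours = 22 over 5 hours ⇒ peak ≥ ⌈22/5⌉ = 5, so 5 is optimal.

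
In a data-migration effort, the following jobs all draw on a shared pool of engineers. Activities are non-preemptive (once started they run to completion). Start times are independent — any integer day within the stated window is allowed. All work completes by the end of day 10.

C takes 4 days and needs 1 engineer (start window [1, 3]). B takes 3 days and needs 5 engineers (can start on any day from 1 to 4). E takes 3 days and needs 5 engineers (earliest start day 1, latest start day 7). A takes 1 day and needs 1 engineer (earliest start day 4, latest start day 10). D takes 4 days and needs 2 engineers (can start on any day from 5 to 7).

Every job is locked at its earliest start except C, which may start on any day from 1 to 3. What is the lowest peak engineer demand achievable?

11

C@1: d1:11  d2:11  d3:11  d4:2  d5:2  d6:2  d7:2  d8:2  d9:0  d10:0 → peak 11
C@2: d1:10  d2:11  d3:11  d4:2  d5:3  d6:2  d7:2  d8:2  d9:0  d10:0 → peak 11
C@3: d1:10  d2:10  d3:11  d4:2  d5:3  d6:3  d7:2  d8:2  d9:0  d10:0 → peak 11
Best is C@1, peak 11.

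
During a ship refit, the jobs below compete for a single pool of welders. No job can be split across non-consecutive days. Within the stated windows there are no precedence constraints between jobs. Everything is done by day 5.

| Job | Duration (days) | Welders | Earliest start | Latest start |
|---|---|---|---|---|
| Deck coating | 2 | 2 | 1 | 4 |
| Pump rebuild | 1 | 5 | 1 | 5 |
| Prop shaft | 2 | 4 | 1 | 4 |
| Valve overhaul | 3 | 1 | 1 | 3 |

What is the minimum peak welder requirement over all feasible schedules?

5

Early-start (Deck coating@1, Pump rebuild@1, Prop shaft@1, Valve overhaul@1) gives peak 12: d1:12  d2:7  d3:1  d4:0  d5:0.
Shift Pump rebuild→5, Prop shaft→3.
Schedule Deck coating@1, Pump rebuild@5, Prop shaft@3, Valve overhaul@1: d1:3  d2:3  d3:5  d4:4  d5:5 — peak 5.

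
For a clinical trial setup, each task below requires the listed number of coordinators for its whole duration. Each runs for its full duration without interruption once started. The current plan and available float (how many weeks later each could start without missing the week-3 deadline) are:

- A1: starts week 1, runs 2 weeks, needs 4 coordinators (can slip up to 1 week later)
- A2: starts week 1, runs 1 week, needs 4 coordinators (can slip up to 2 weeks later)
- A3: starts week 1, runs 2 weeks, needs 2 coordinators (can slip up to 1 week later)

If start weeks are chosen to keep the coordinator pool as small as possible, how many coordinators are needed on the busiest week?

Early-start (A1@1, A2@1, A3@1) gives peak 10: w1:10  w2:6  w3:0.
Shift A2→3.
Schedule A1@1, A2@3, A3@1: w1:6  w2:6  w3:4 — peak 6.
Total coordinator-weeks = 16 over 3 weeks ⇒ peak ≥ ⌈16/3⌉ = 6, so 6 is optimal.

6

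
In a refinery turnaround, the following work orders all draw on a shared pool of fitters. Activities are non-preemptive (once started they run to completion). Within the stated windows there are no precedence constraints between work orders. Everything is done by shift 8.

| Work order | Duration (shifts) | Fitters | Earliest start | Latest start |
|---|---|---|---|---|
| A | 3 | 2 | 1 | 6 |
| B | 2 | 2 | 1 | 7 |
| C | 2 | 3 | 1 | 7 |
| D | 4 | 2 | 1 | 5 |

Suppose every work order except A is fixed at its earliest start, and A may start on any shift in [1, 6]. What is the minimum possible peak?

7

A@1: s1:9  s2:9  s3:4  s4:2  s5:0  s6:0  s7:0  s8:0 → peak 9
A@2: s1:7  s2:9  s3:4  s4:4  s5:0  s6:0  s7:0  s8:0 → peak 9
A@3: s1:7  s2:7  s3:4  s4:4  s5:2  s6:0  s7:0  s8:0 → peak 7
A@4: s1:7  s2:7  s3:2  s4:4  s5:2  s6:2  s7:0  s8:0 → peak 7
A@5: s1:7  s2:7  s3:2  s4:2  s5:2  s6:2  s7:2  s8:0 → peak 7
A@6: s1:7  s2:7  s3:2  s4:2  s5:0  s6:2  s7:2  s8:2 → peak 7
Best is A@3, peak 7.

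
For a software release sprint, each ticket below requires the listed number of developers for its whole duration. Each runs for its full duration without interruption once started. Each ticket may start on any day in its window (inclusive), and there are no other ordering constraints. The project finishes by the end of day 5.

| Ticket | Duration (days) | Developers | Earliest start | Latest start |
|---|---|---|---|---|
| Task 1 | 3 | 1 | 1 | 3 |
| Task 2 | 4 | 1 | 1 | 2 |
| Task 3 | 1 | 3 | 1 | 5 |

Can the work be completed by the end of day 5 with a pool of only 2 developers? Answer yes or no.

The minimum achievable peak is 3; 2 < 3, so no feasible schedule stays within the cap.

no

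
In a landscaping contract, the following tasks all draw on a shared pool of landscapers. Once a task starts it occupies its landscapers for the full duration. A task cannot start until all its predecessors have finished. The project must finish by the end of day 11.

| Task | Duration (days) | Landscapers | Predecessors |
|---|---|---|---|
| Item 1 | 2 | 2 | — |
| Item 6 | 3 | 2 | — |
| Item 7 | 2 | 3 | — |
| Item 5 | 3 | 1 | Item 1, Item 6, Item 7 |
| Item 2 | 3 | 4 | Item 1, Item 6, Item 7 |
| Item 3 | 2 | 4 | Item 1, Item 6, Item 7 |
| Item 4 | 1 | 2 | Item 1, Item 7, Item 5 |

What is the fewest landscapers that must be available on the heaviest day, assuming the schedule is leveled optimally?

5

Early-start (Item 1@1, Item 6@1, Item 7@1, Item 5@4, Item 2@4, Item 3@4, Item 4@7) gives peak 9: d1:7  d2:7  d3:2  d4:9  d5:9  d6:5  d7:2  d8:0  d9:0  d10:0  d11:0.
Shift Item 7→3, Item 5→5, Item 2→5, Item 3→8, Item 4→10.
Schedule Item 1@1, Item 6@1, Item 7@3, Item 5@5, Item 2@5, Item 3@8, Item 4@10: d1:4  d2:4  d3:5  d4:3  d5:5  d6:5  d7:5  d8:4  d9:4  d10:2  d11:0 — peak 5.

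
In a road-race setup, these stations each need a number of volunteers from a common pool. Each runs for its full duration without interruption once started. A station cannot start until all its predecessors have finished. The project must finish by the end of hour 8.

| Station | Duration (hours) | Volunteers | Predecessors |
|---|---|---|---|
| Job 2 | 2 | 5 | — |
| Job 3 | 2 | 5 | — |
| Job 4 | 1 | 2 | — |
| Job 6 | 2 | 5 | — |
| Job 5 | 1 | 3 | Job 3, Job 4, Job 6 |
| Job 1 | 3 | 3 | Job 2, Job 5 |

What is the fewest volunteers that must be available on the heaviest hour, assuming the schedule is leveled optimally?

10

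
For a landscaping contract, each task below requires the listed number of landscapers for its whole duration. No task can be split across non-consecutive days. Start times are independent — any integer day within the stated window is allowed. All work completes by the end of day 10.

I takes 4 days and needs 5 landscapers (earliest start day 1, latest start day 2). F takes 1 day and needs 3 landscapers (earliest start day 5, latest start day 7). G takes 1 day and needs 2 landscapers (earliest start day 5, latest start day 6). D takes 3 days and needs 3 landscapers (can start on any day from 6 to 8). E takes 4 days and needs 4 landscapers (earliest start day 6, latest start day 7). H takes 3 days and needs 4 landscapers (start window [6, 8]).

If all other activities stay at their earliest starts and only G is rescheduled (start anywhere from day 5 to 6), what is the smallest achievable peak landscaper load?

G@5: d1:5  d2:5  d3:5  d4:5  d5:5  d6:11  d7:11  d8:11  d9:4  d10:0 → peak 11
G@6: d1:5  d2:5  d3:5  d4:5  d5:3  d6:13  d7:11  d8:11  d9:4  d10:0 → peak 13
Best is G@5, peak 11.

11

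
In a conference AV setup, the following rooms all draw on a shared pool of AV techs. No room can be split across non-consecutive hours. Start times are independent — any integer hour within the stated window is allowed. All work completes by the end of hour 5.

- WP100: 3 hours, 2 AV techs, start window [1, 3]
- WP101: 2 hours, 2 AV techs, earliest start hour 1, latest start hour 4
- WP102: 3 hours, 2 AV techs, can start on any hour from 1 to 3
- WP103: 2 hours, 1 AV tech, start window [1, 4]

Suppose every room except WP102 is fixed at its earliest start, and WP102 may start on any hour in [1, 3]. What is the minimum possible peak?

WP102@1: h1:7  h2:7  h3:4  h4:0  h5:0 → peak 7
WP102@2: h1:5  h2:7  h3:4  h4:2  h5:0 → peak 7
WP102@3: h1:5  h2:5  h3:4  h4:2  h5:2 → peak 5
Best is WP102@3, peak 5.

5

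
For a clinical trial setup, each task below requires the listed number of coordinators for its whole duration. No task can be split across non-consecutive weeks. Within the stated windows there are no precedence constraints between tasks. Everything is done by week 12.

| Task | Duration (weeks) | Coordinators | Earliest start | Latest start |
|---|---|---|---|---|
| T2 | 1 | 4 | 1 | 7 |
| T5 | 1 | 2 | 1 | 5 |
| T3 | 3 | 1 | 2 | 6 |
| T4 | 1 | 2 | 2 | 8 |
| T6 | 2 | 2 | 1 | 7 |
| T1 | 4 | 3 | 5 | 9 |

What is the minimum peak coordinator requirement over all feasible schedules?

Early-start (T2@1, T5@1, T3@2, T4@2, T6@1, T1@5) gives peak 8: w1:8  w2:5  w3:1  w4:1  w5:3  w6:3  w7:3  w8:3  w9:0  w10:0  w11:0  w12:0.
Shift T5→2, T4→3, T6→4, T1→6.
Schedule T2@1, T5@2, T3@2, T4@3, T6@4, T1@6: w1:4  w2:3  w3:3  w4:3  w5:2  w6:3  w7:3  w8:3  w9:3  w10:0  w11:0  w12:0 — peak 4.

4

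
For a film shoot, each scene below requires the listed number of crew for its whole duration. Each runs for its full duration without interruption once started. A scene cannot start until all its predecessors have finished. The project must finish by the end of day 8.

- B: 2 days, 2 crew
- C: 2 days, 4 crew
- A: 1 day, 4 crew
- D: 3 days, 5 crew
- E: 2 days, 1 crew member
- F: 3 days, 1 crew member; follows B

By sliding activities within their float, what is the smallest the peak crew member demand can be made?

5

Early-start (B@1, C@1, A@1, D@1, E@1, F@3) gives peak 16: d1:16  d2:12  d3:6  d4:1  d5:1  d6:0  d7:0  d8:0.
Shift C→3, A→5, D→6.
Schedule B@1, C@3, A@5, D@6, E@1, F@3: d1:3  d2:3  d3:5  d4:5  d5:5  d6:5  d7:5  d8:5 — peak 5.
Total crew member-days = 36 over 8 days ⇒ peak ≥ ⌈36/8⌉ = 5, so 5 is optimal.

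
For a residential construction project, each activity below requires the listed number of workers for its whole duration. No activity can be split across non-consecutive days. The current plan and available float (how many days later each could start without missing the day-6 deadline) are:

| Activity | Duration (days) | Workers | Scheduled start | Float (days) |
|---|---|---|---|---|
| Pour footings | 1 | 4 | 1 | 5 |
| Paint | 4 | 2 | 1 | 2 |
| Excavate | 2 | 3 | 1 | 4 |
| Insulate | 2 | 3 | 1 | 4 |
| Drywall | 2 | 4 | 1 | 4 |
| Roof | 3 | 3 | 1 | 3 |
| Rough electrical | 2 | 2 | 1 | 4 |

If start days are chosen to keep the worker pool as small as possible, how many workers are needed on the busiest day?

8

Early-start (Pour footings@1, Paint@1, Excavate@1, Insulate@1, Drywall@1, Roof@1, Rough electrical@1) gives peak 21: d1:21  d2:17  d3:5  d4:2  d5:0  d6:0.
Shift Excavate→2, Insulate→3, Drywall→5, Roof→4.
Schedule Pour footings@1, Paint@1, Excavate@2, Insulate@3, Drywall@5, Roof@4, Rough electrical@1: d1:8  d2:7  d3:8  d4:8  d5:7  d6:7 — peak 8.
Total worker-days = 45 over 6 days ⇒ peak ≥ ⌈45/6⌉ = 8, so 8 is optimal.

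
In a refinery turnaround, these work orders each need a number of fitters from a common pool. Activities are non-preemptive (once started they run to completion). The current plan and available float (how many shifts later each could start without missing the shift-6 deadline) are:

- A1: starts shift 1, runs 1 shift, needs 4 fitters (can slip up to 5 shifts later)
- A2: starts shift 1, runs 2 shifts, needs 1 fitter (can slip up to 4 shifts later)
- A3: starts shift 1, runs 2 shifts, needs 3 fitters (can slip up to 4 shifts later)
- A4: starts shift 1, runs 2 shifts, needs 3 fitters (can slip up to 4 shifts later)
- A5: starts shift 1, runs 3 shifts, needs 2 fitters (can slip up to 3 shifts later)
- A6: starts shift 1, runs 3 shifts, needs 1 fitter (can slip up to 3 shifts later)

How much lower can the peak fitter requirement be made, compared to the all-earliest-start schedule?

Early-start peak: s1:14  s2:10  s3:3  s4:0  s5:0  s6:0 ⇒ 14.
Leveled (A1@1, A2@1, A3@2, A4@5, A5@4, A6@2): s1:5  s2:5  s3:4  s4:3  s5:5  s6:5 ⇒ 5.
Reduction 14 − 5 = 9.

9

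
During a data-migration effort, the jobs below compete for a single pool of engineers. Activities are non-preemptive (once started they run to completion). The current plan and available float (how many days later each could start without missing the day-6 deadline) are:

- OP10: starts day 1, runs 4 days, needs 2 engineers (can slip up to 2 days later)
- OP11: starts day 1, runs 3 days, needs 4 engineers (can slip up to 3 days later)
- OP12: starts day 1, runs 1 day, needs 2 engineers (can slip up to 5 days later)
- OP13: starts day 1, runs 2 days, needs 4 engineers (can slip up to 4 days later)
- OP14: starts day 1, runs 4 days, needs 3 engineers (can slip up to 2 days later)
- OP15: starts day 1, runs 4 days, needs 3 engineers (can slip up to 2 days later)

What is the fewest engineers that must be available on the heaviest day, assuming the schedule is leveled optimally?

Early-start (OP10@1, OP11@1, OP12@1, OP13@1, OP14@1, OP15@1) gives peak 18: d1:18  d2:16  d3:12  d4:8  d5:0  d6:0.
Shift OP14→3, OP15→3.
Schedule OP10@1, OP11@1, OP12@1, OP13@1, OP14@3, OP15@3: d1:12  d2:10  d3:12  d4:8  d5:6  d6:6 — peak 12.

12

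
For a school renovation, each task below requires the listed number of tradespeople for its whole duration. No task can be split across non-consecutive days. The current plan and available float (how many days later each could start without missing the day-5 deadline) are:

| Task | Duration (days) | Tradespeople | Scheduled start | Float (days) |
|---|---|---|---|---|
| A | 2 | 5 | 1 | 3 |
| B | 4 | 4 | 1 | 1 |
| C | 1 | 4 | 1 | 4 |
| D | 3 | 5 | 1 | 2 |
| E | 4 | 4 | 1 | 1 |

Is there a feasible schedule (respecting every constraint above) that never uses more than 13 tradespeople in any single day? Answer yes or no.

yes

Schedule A@1, B@1, C@1, D@3, E@2: d1:13  d2:13  d3:13  d4:13  d5:9 — peak 13 ≤ 13.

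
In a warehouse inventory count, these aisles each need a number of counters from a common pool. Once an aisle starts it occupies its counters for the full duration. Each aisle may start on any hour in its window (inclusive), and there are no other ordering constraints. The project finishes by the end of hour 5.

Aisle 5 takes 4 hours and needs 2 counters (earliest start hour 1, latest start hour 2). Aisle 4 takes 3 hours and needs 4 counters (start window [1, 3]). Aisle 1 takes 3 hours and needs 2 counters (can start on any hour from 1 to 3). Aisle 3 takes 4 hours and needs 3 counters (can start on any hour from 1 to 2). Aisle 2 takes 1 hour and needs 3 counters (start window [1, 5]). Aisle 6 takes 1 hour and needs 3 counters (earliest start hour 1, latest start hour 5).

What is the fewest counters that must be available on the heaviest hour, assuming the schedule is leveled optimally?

Early-start (Aisle 5@1, Aisle 4@1, Aisle 1@1, Aisle 3@1, Aisle 2@1, Aisle 6@1) gives peak 17: h1:17  h2:11  h3:11  h4:5  h5:0.
Shift Aisle 2→4, Aisle 6→4.
Schedule Aisle 5@1, Aisle 4@1, Aisle 1@1, Aisle 3@1, Aisle 2@4, Aisle 6@4: h1:11  h2:11  h3:11  h4:11  h5:0 — peak 11.

11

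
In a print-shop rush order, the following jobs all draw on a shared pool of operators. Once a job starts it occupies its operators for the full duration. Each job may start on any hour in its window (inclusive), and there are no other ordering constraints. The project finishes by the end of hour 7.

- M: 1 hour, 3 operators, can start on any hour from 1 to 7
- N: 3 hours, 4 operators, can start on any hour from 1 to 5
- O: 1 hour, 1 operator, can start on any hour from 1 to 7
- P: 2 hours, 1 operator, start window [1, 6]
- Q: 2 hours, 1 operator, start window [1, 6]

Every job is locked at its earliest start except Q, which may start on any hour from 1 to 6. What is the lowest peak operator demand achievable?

Q@1: h1:10  h2:6  h3:4  h4:0  h5:0  h6:0  h7:0 → peak 10
Q@2: h1:9  h2:6  h3:5  h4:0  h5:0  h6:0  h7:0 → peak 9
Q@3: h1:9  h2:5  h3:5  h4:1  h5:0  h6:0  h7:0 → peak 9
Q@4: h1:9  h2:5  h3:4  h4:1  h5:1  h6:0  h7:0 → peak 9
Q@5: h1:9  h2:5  h3:4  h4:0  h5:1  h6:1  h7:0 → peak 9
Q@6: h1:9  h2:5  h3:4  h4:0  h5:0  h6:1  h7:1 → peak 9
Best is Q@2, peak 9.

9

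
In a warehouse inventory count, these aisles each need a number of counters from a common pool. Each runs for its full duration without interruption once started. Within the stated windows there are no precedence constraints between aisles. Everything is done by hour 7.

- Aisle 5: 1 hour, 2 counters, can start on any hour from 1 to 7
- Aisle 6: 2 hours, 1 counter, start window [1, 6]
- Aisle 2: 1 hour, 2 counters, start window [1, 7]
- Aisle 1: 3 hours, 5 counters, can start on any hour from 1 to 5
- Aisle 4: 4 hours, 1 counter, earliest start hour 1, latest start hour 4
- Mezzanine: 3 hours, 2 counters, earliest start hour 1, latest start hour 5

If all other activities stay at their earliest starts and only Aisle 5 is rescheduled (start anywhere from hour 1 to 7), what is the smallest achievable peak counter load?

Aisle 5@1: h1:13  h2:9  h3:8  h4:1  h5:0  h6:0  h7:0 → peak 13
Aisle 5@2: h1:11  h2:11  h3:8  h4:1  h5:0  h6:0  h7:0 → peak 11
Aisle 5@3: h1:11  h2:9  h3:10  h4:1  h5:0  h6:0  h7:0 → peak 11
Aisle 5@4: h1:11  h2:9  h3:8  h4:3  h5:0  h6:0  h7:0 → peak 11
Aisle 5@5: h1:11  h2:9  h3:8  h4:1  h5:2  h6:0  h7:0 → peak 11
Aisle 5@6: h1:11  h2:9  h3:8  h4:1  h5:0  h6:2  h7:0 → peak 11
Aisle 5@7: h1:11  h2:9  h3:8  h4:1  h5:0  h6:0  h7:2 → peak 11
Best is Aisle 5@2, peak 11.

11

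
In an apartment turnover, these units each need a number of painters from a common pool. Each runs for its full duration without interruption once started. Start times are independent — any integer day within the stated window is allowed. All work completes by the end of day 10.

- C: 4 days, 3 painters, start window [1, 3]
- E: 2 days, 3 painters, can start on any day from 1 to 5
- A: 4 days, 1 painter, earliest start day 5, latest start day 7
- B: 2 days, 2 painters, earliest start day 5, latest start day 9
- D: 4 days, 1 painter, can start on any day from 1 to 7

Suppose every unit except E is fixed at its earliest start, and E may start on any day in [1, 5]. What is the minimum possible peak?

E@1: d1:7  d2:7  d3:4  d4:4  d5:3  d6:3  d7:1  d8:1  d9:0  d10:0 → peak 7
E@2: d1:4  d2:7  d3:7  d4:4  d5:3  d6:3  d7:1  d8:1  d9:0  d10:0 → peak 7
E@3: d1:4  d2:4  d3:7  d4:7  d5:3  d6:3  d7:1  d8:1  d9:0  d10:0 → peak 7
E@4: d1:4  d2:4  d3:4  d4:7  d5:6  d6:3  d7:1  d8:1  d9:0  d10:0 → peak 7
E@5: d1:4  d2:4  d3:4  d4:4  d5:6  d6:6  d7:1  d8:1  d9:0  d10:0 → peak 6
Best is E@5, peak 6.

6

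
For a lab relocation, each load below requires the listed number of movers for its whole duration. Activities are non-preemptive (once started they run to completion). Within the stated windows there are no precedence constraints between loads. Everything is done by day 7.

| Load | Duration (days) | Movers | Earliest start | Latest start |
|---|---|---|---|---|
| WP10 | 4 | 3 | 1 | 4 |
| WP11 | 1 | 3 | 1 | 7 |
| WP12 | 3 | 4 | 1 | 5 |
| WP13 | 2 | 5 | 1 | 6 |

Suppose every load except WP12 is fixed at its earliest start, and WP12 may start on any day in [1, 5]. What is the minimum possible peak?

11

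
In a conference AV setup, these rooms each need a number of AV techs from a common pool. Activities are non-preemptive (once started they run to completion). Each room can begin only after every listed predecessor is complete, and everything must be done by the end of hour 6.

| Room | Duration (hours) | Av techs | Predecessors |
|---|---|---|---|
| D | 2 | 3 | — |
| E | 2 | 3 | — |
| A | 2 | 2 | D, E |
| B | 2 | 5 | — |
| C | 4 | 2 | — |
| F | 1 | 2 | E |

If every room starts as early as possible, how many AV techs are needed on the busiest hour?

13

Early-start schedule: D@1, E@1, A@3, B@1, C@1, F@3.
Load per hour: hour 1: 13, hour 2: 13, hour 3: 6, hour 4: 4, hour 5: 0, hour 6: 0.
Peak is 13.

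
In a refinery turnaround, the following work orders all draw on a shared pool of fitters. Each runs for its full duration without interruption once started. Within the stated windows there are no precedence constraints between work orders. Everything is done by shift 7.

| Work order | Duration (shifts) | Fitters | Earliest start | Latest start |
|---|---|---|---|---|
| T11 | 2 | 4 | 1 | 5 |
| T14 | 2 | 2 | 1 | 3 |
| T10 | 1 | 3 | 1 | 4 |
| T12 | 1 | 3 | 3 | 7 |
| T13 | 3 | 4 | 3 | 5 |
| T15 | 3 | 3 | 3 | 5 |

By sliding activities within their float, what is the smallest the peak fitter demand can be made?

7

Early-start (T11@1, T14@1, T10@1, T12@3, T13@3, T15@3) gives peak 10: s1:9  s2:6  s3:10  s4:7  s5:7  s6:0  s7:0.
Shift T10→3, T13→4, T15→4.
Schedule T11@1, T14@1, T10@3, T12@3, T13@4, T15@4: s1:6  s2:6  s3:6  s4:7  s5:7  s6:7  s7:0 — peak 7.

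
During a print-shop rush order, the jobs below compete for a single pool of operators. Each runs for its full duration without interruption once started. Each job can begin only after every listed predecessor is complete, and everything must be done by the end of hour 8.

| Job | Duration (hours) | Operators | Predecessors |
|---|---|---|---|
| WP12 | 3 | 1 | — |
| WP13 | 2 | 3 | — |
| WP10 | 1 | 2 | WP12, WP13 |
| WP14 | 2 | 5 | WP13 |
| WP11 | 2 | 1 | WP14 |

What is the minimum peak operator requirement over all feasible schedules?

Early-start (WP12@1, WP13@1, WP10@4, WP14@3, WP11@5) gives peak 7: h1:4  h2:4  h3:6  h4:7  h5:1  h6:1  h7:0  h8:0.
Shift WP14→5, WP11→7.
Schedule WP12@1, WP13@1, WP10@4, WP14@5, WP11@7: h1:4  h2:4  h3:1  h4:2  h5:5  h6:5  h7:1  h8:1 — peak 5.

5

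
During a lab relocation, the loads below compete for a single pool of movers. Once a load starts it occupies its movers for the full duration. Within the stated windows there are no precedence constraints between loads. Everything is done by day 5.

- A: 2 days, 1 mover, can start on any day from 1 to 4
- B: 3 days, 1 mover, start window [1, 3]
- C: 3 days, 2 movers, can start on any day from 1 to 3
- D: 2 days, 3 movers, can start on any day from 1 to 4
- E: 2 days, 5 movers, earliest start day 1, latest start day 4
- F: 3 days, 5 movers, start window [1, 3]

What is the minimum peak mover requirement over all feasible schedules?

9

Early-start (A@1, B@1, C@1, D@1, E@1, F@1) gives peak 17: d1:17  d2:17  d3:8  d4:0  d5:0.
Shift D→4, F→3.
Schedule A@1, B@1, C@1, D@4, E@1, F@3: d1:9  d2:9  d3:8  d4:8  d5:8 — peak 9.
Total mover-days = 42 over 5 days ⇒ peak ≥ ⌈42/5⌉ = 9, so 9 is optimal.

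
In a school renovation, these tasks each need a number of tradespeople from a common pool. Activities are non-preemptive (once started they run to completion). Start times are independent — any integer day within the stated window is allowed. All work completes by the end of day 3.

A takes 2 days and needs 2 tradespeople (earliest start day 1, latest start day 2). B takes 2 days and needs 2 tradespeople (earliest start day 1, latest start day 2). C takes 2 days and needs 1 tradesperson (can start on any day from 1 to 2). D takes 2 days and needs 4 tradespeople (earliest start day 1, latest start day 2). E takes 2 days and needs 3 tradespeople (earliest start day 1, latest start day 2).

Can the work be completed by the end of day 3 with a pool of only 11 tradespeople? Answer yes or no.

no

The minimum achievable peak is 12; 11 < 12, so no feasible schedule stays within the cap.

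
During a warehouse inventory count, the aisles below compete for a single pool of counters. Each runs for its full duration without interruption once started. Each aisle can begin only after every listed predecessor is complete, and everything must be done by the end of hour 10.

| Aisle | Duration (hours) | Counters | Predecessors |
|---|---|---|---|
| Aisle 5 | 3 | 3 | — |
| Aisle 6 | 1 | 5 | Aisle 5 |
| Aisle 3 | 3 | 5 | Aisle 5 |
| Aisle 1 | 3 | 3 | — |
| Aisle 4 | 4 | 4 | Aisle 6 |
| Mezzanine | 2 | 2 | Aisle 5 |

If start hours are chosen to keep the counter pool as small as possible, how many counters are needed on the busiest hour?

Early-start (Aisle 5@1, Aisle 6@4, Aisle 3@4, Aisle 1@1, Aisle 4@5, Mezzanine@4) gives peak 12: h1:6  h2:6  h3:6  h4:12  h5:11  h6:9  h7:4  h8:4  h9:0  h10:0.
Shift Aisle 3→5, Mezzanine→8.
Schedule Aisle 5@1, Aisle 6@4, Aisle 3@5, Aisle 1@1, Aisle 4@5, Mezzanine@8: h1:6  h2:6  h3:6  h4:5  h5:9  h6:9  h7:9  h8:6  h9:2  h10:0 — peak 9.

9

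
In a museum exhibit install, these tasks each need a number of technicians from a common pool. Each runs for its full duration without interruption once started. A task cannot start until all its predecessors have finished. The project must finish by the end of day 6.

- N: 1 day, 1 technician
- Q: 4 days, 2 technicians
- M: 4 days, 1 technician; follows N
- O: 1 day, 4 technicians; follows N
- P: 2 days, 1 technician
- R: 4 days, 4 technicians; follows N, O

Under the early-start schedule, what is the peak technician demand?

Early-start schedule: N@1, Q@1, M@2, O@2, P@1, R@3.
Load per day: day 1: 4, day 2: 8, day 3: 7, day 4: 7, day 5: 5, day 6: 4.
Peak is 8.

8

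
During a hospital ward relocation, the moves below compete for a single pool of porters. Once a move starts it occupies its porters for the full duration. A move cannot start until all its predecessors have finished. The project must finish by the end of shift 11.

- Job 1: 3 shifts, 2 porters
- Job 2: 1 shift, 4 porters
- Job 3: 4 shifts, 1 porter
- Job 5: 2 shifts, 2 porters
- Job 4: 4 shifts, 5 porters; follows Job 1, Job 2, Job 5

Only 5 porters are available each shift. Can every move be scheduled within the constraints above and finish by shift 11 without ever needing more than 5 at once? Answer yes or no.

yes

Schedule Job 1@1, Job 2@4, Job 3@1, Job 5@1, Job 4@5: s1:5  s2:5  s3:3  s4:5  s5:5  s6:5  s7:5  s8:5  s9:0  s10:0  s11:0 — peak 5 ≤ 5.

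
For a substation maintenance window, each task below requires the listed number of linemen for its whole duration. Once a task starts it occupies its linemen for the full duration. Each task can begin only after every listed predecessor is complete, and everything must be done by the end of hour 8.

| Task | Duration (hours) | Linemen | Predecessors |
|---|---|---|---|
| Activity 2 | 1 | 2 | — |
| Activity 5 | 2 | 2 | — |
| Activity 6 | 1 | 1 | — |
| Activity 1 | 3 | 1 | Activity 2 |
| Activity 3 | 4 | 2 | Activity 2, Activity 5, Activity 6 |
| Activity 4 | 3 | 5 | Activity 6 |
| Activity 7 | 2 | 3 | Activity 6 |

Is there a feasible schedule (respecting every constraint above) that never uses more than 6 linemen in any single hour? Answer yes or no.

The minimum achievable peak is 7; 6 < 7, so no feasible schedule stays within the cap.

no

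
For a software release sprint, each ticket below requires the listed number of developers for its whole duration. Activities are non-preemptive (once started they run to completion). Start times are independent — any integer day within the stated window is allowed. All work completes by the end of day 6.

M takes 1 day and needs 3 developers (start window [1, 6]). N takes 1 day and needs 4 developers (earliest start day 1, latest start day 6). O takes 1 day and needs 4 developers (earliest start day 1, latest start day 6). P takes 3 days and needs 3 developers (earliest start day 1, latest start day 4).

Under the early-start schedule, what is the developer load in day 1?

14

At early start, day 1 has: M, N, O, P.
Demand: 3 + 4 + 4 + 3 = 14.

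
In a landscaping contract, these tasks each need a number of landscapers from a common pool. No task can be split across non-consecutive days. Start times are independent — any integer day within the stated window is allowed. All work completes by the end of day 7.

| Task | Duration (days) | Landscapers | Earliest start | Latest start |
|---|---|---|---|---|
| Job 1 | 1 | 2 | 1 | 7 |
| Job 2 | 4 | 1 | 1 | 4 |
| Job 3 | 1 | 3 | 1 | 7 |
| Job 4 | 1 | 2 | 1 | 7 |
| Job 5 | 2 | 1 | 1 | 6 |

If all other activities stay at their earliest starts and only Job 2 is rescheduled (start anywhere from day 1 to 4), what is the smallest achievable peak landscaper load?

8

Job 2@1: d1:9  d2:2  d3:1  d4:1  d5:0  d6:0  d7:0 → peak 9
Job 2@2: d1:8  d2:2  d3:1  d4:1  d5:1  d6:0  d7:0 → peak 8
Job 2@3: d1:8  d2:1  d3:1  d4:1  d5:1  d6:1  d7:0 → peak 8
Job 2@4: d1:8  d2:1  d3:0  d4:1  d5:1  d6:1  d7:1 → peak 8
Best is Job 2@2, peak 8.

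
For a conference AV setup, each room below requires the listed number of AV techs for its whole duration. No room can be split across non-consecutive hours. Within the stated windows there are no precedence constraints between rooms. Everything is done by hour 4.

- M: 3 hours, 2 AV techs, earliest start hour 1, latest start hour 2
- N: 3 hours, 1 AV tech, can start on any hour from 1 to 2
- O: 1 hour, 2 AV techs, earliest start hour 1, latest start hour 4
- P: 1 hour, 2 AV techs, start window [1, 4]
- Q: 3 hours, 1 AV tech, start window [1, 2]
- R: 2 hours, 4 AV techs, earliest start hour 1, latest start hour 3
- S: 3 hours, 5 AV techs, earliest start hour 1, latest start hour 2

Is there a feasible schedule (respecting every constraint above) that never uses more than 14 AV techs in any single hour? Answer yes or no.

yes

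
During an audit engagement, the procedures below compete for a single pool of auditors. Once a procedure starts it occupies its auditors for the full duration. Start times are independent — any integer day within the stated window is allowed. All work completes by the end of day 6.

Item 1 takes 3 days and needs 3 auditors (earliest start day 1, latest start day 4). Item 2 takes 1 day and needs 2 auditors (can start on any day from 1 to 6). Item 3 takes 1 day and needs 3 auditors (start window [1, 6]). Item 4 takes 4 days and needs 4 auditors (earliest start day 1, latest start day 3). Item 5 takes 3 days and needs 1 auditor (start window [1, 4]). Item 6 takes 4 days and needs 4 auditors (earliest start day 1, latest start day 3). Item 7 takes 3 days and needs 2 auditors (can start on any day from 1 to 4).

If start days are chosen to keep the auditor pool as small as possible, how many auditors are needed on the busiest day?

Early-start (Item 1@1, Item 2@1, Item 3@1, Item 4@1, Item 5@1, Item 6@1, Item 7@1) gives peak 19: d1:19  d2:14  d3:14  d4:8  d5:0  d6:0.
Shift Item 4→2, Item 5→4, Item 6→2, Item 7→4.
Schedule Item 1@1, Item 2@1, Item 3@1, Item 4@2, Item 5@4, Item 6@2, Item 7@4: d1:8  d2:11  d3:11  d4:11  d5:11  d6:3 — peak 11.

11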